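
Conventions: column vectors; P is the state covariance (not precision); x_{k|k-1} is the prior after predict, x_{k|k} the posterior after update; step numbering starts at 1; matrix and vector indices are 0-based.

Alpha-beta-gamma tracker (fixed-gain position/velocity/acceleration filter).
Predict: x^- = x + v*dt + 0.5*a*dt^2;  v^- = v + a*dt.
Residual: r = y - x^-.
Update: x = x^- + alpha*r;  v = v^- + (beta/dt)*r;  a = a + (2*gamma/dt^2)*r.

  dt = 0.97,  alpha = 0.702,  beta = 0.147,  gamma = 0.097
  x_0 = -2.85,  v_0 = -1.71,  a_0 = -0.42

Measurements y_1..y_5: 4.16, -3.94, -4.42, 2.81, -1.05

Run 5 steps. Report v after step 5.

step 1: x_pred=-4.7063  r=8.8663  x^+=1.5178  v^+=-0.7737  a^+=1.4081
step 2: x_pred=1.4298  r=-5.3698  x^+=-2.3398  v^+=-0.2217  a^+=0.3009
step 3: x_pred=-2.4132  r=-2.0068  x^+=-3.8220  v^+=-0.2339  a^+=-0.1128
step 4: x_pred=-4.1019  r=6.9119  x^+=0.7502  v^+=0.7042  a^+=1.3123
step 5: x_pred=2.0507  r=-3.1007  x^+=-0.1260  v^+=1.5072  a^+=0.6730

v_post = 1.5072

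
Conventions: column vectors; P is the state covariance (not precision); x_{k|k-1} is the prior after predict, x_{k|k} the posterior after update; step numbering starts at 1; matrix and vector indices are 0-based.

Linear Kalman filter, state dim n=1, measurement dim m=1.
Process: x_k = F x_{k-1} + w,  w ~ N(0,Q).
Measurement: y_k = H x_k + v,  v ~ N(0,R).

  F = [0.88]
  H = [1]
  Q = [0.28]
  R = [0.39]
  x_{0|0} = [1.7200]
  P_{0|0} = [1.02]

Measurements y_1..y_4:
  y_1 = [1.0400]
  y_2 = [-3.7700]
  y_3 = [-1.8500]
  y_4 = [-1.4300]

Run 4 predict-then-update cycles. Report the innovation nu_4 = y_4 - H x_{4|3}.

innov = [0.0430]

step 1: x^-=[1.5136]  P^-=[1.0699]  S=[1.4599]  K=[0.7329]  nu=[-0.4736]  x^+=[1.1665]  P^+=[0.2858]
step 2: x^-=[1.0265]  P^-=[0.5013]  S=[0.8913]  K=[0.5625]  nu=[-4.7965]  x^+=[-1.6713]  P^+=[0.2194]
step 3: x^-=[-1.4707]  P^-=[0.4499]  S=[0.8399]  K=[0.5356]  nu=[-0.3793]  x^+=[-1.6739]  P^+=[0.2089]
step 4: x^-=[-1.4730]  P^-=[0.4418]  S=[0.8318]  K=[0.5311]  nu=[0.0430]  x^+=[-1.4502]  P^+=[0.2071]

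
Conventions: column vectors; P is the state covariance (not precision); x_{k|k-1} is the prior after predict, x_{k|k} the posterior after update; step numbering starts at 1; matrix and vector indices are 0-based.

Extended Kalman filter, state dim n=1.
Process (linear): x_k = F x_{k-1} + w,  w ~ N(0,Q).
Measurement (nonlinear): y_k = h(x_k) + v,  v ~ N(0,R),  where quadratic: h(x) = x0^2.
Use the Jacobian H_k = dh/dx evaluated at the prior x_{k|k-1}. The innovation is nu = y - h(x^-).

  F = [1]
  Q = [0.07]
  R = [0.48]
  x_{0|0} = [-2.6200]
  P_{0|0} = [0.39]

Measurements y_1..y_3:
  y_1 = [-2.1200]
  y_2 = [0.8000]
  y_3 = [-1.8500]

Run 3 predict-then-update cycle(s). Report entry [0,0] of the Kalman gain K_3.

step 1: x^-=[-2.6200]  P^-=[0.4600]  H_jac=[-5.2400]  S=[13.1105]  K=[-0.1839]  nu=[-8.9844]  x^+=[-0.9682]  P^+=[0.0168]
step 2: x^-=[-0.9682]  P^-=[0.0868]  H_jac=[-1.9364]  S=[0.8056]  K=[-0.2087]  nu=[-0.1374]  x^+=[-0.9395]  P^+=[0.0517]
step 3: x^-=[-0.9395]  P^-=[0.1217]  H_jac=[-1.8790]  S=[0.9098]  K=[-0.2514]  nu=[-2.7327]  x^+=[-0.2525]  P^+=[0.0642]

K[0,0] = -0.2514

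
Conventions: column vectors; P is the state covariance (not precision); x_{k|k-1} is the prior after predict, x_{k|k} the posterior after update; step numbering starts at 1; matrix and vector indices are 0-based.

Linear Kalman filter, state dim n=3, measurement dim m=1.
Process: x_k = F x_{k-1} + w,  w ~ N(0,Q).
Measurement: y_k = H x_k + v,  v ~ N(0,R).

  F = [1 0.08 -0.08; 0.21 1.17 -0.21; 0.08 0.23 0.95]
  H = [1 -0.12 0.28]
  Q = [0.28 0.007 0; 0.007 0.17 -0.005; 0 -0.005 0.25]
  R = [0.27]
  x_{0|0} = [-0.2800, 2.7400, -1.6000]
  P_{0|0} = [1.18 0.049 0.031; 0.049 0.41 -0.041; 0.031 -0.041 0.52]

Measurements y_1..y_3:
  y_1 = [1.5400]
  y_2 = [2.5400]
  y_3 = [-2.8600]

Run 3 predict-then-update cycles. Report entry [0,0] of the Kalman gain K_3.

step 1: x^-=[0.0672, 3.4830, -0.9122]  P^-=[1.4694 0.3576 0.1009; 0.3576 0.8477 -0.0096; 0.1009 -0.0096 0.7371]  S=[1.7807]  K=[0.8169; 0.1422; 0.1732]  nu=[2.1462]  x^+=[1.8205, 3.7881, -0.5404]  P^+=[0.2810 0.1507 -0.1511; 0.1507 0.8117 -0.0534; -0.1511 -0.0534 0.6837]
step 2: x^-=[2.1668, 4.9279, 0.5035]  P^-=[0.6195 0.3725 -0.1245; 0.3725 1.4374 0.0188; -0.1245 0.0188 0.8710]  S=[0.8181]  K=[0.6600; 0.2510; 0.1431]  nu=[0.8236]  x^+=[2.7103, 5.1346, 0.6214]  P^+=[0.2632 0.2370 -0.2018; 0.2370 1.3858 -0.0106; -0.2018 -0.0106 0.8543]
step 3: x^-=[3.0714, 6.4462, 1.9881]  P^-=[0.6278 0.5346 -0.1534; 0.5346 2.2558 0.1874; -0.1534 0.1874 1.0694]  S=[0.7874]  K=[0.6614; 0.4018; 0.1569]  nu=[-5.7145]  x^+=[-0.7080, 4.1502, 1.0914]  P^+=[0.2834 0.3254 -0.2351; 0.3254 2.1287 0.1377; -0.2351 0.1377 1.0500]

K[0,0] = 0.6614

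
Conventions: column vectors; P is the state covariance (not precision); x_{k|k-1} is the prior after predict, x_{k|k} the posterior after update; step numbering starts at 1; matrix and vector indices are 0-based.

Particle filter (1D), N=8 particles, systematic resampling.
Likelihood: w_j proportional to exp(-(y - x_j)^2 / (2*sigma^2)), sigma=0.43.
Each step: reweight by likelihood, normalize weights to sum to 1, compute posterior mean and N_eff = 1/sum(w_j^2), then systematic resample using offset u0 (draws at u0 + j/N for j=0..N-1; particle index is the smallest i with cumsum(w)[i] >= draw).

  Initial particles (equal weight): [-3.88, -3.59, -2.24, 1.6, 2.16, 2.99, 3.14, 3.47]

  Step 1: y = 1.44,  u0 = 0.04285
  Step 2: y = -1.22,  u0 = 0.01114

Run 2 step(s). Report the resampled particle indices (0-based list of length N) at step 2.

resampled_idx = [0, 0, 1, 2, 3, 3, 4, 5]

step 1: w=[0.0000, 0.0000, 0.0000, 0.7900, 0.2084, 0.0013, 0.0003, 0.0000]  mean=1.7190  Neff=1.4981  idx=[3, 3, 3, 3, 3, 3, 4, 4]
step 2: w=[0.1667, 0.1667, 0.1667, 0.1667, 0.1667, 0.1667, 0.0000, 0.0000]  mean=1.6000  Neff=6.0003  idx=[0, 0, 1, 2, 3, 3, 4, 5]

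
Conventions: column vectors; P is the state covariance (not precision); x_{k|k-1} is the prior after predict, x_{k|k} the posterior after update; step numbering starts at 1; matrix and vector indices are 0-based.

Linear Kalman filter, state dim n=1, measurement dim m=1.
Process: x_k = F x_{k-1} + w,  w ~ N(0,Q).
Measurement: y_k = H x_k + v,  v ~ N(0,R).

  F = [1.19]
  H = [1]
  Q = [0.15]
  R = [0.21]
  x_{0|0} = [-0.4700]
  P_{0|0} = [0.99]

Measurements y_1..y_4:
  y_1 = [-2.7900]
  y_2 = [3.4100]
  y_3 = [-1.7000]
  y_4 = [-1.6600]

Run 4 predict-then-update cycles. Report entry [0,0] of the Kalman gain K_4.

step 1: x^-=[-0.5593]  P^-=[1.5519]  S=[1.7619]  K=[0.8808]  nu=[-2.2307]  x^+=[-2.5241]  P^+=[0.1850]
step 2: x^-=[-3.0037]  P^-=[0.4119]  S=[0.6219]  K=[0.6623]  nu=[6.4137]  x^+=[1.2444]  P^+=[0.1391]
step 3: x^-=[1.4808]  P^-=[0.3470]  S=[0.5570]  K=[0.6230]  nu=[-3.1808]  x^+=[-0.5007]  P^+=[0.1308]
step 4: x^-=[-0.5958]  P^-=[0.3353]  S=[0.5453]  K=[0.6149]  nu=[-1.0642]  x^+=[-1.2501]  P^+=[0.1291]

K[0,0] = 0.6149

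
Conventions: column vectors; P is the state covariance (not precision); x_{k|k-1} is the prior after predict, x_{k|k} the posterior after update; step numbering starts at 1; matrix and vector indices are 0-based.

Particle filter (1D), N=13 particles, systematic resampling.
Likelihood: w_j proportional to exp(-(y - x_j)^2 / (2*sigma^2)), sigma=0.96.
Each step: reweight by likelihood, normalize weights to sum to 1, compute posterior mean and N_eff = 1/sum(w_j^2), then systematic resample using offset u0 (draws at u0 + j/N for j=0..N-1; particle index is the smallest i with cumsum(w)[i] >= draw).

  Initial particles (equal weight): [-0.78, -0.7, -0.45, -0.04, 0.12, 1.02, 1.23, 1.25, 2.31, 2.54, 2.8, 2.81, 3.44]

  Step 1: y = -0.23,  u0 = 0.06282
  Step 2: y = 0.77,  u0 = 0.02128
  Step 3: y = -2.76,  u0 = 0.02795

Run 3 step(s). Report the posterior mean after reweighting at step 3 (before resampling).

post_mean = -0.5225

step 1: w=[0.1480, 0.1547, 0.1699, 0.1710, 0.1632, 0.0747, 0.0549, 0.0531, 0.0053, 0.0027, 0.0012, 0.0012, 0.0001]  mean=-0.0513  Neff=7.0403  idx=[0, 0, 1, 1, 2, 2, 3, 3, 4, 4, 5, 6, 7]
step 2: w=[0.0349, 0.0349, 0.0398, 0.0398, 0.0573, 0.0573, 0.0900, 0.0900, 0.1021, 0.1021, 0.1241, 0.1145, 0.1133]  mean=0.2648  Neff=11.0412  idx=[0, 2, 4, 5, 6, 7, 8, 9, 9, 10, 11, 11, 12]
step 3: w=[0.2978, 0.2499, 0.1382, 0.1382, 0.0451, 0.0451, 0.0278, 0.0278, 0.0278, 0.0011, 0.0004, 0.0004, 0.0004]  mean=-0.5225  Neff=5.1089  idx=[0, 0, 0, 0, 1, 1, 1, 2, 2, 3, 3, 5, 7]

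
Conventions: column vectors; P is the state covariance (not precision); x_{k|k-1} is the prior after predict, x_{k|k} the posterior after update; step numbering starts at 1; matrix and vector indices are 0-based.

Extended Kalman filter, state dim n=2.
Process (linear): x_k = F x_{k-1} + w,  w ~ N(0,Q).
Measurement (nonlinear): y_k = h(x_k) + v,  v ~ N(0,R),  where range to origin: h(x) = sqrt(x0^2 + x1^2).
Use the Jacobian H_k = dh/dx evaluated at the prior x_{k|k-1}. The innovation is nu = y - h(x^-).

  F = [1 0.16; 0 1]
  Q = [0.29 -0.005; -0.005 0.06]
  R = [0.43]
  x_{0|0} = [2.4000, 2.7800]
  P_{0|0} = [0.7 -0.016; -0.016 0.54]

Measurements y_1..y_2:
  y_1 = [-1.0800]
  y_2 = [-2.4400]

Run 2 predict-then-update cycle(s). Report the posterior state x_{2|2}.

x_post = [0.4498, -0.8523]

step 1: x^-=[2.8448, 2.7800]  P^-=[0.9987 0.0654; 0.0654 0.6000]  H_jac=[0.7152 0.6989]  S=[1.2993]  K=[0.5849; 0.3587]  nu=[-5.0576]  x^+=[-0.1134, 0.9656]  P^+=[0.5542 -0.2072; -0.2072 0.4328]
step 2: x^-=[0.0411, 0.9656]  P^-=[0.7889 -0.1430; -0.1430 0.4928]  H_jac=[0.0425 0.9991]  S=[0.9112]  K=[-0.1200; 0.5337]  nu=[-3.4065]  x^+=[0.4498, -0.8523]  P^+=[0.7758 -0.0846; -0.0846 0.2333]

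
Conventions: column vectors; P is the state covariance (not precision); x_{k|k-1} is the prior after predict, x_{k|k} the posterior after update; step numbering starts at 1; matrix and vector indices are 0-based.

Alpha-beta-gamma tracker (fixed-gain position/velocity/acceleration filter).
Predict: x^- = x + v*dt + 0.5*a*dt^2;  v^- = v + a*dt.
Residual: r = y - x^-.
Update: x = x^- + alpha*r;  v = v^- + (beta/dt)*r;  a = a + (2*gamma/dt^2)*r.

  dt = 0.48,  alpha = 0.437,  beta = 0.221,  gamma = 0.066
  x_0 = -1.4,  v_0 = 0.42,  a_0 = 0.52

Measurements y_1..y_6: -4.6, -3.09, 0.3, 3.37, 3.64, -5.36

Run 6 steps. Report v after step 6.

v_post = 2.8306

step 1: x_pred=-1.1385  r=-3.4615  x^+=-2.6512  v^+=-0.9241  a^+=-1.4632
step 2: x_pred=-3.2633  r=0.1733  x^+=-3.1876  v^+=-1.5467  a^+=-1.3639
step 3: x_pred=-4.0871  r=4.3871  x^+=-2.1699  v^+=-0.1814  a^+=1.1496
step 4: x_pred=-2.1246  r=5.4946  x^+=0.2766  v^+=2.9002  a^+=4.2975
step 5: x_pred=2.1637  r=1.4763  x^+=2.8088  v^+=5.6427  a^+=5.1433
step 6: x_pred=6.1098  r=-11.4698  x^+=1.0975  v^+=2.8306  a^+=-1.4280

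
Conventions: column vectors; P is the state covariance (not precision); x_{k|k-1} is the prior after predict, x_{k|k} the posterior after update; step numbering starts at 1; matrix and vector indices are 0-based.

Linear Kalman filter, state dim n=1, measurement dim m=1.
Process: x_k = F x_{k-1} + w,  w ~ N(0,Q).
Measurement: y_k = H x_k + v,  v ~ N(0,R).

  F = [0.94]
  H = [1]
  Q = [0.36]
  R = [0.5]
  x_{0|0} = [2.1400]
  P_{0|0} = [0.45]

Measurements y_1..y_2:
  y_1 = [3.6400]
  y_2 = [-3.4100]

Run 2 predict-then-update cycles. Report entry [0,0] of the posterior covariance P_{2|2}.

step 1: x^-=[2.0116]  P^-=[0.7576]  S=[1.2576]  K=[0.6024]  nu=[1.6284]  x^+=[2.9926]  P^+=[0.3012]
step 2: x^-=[2.8130]  P^-=[0.6262]  S=[1.1262]  K=[0.5560]  nu=[-6.2230]  x^+=[-0.6470]  P^+=[0.2780]

P_post[0,0] = 0.2780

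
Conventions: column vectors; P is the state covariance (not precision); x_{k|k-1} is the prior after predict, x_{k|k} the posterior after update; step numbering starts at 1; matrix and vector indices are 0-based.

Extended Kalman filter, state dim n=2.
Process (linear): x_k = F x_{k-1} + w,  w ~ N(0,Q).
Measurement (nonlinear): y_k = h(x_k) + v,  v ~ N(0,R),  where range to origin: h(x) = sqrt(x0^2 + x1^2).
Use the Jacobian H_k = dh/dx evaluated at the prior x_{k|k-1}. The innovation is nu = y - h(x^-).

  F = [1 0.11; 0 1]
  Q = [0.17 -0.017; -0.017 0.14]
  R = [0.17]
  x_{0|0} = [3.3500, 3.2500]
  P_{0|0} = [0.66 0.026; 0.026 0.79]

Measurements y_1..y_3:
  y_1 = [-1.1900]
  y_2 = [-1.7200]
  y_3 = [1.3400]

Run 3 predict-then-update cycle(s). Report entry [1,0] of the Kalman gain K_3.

K[1,0] = 0.5567

step 1: x^-=[3.7075, 3.2500]  P^-=[0.8453 0.0959; 0.0959 0.9300]  H_jac=[0.7520 0.6592]  S=[1.1472]  K=[0.6092; 0.5973]  nu=[-6.1203]  x^+=[-0.0210, -0.4054]  P^+=[0.4195 -0.3215; -0.3215 0.5208]
step 2: x^-=[-0.0656, -0.4054]  P^-=[0.5251 -0.2812; -0.2812 0.6608]  H_jac=[-0.1596 -0.9872]  S=[0.7387]  K=[0.2623; -0.8223]  nu=[-2.1307]  x^+=[-0.6245, 1.3466]  P^+=[0.4743 -0.1219; -0.1219 0.1613]
step 3: x^-=[-0.4764, 1.3466]  P^-=[0.6194 -0.1211; -0.1211 0.3013]  H_jac=[-0.3335 0.9428]  S=[0.5829]  K=[-0.5503; 0.5567]  nu=[-0.0884]  x^+=[-0.4277, 1.2974]  P^+=[0.4429 0.0574; 0.0574 0.1207]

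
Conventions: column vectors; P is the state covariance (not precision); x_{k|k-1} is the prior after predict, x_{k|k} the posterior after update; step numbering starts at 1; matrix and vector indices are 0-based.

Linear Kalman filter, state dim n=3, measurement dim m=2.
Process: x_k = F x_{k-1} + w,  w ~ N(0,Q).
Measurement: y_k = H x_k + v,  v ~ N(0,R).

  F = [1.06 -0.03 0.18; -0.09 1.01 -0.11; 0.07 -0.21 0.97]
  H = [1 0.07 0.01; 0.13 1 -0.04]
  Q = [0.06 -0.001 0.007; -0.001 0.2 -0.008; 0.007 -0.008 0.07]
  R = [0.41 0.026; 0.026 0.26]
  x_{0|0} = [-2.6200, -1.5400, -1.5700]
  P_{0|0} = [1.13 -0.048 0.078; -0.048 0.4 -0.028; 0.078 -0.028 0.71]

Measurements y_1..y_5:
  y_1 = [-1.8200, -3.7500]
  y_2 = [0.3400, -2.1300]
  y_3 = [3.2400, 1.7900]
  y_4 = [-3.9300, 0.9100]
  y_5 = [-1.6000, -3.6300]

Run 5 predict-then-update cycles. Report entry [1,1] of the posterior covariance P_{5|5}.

step 1: x^-=[-3.0136, -1.1469, -1.3829]  P^-=[1.3862 -0.2020 0.3112; -0.2020 0.6423 -0.2155; 0.3112 -0.2155 0.7846]  S=[1.7770 0.0334; 0.0334 0.8884]  K=[0.7751 -0.0677; -0.1029 0.7069; 0.1755 -0.2390]  nu=[1.2877, -2.2666]  x^+=[-1.8620, -2.8818, -0.6152]  P^+=[0.3180 -0.0363 0.0616; -0.0363 0.1843 -0.0383; 0.0616 -0.0383 0.6819]
step 2: x^-=[-1.9980, -2.6753, -0.1220]  P^-=[0.4658 -0.1047 0.2257; -0.1047 0.4152 -0.1694; 0.2257 -0.1694 0.7464]  S=[0.8675 -0.0003; -0.0003 0.6682]  K=[0.5310 -0.0793; -0.0889 0.6111; 0.2550 -0.2541]  nu=[2.5265, 0.8002]  x^+=[-0.7198, -2.4110, 0.3190]  P^+=[0.2169 -0.0312 0.0947; -0.0312 0.1588 -0.0459; 0.0947 -0.0459 0.6468]
step 3: x^-=[-0.6333, -2.4055, 0.7653]  P^-=[0.3634 -0.0939 0.2457; -0.0939 0.3893 -0.1699; 0.2457 -0.1699 0.7191]  S=[0.7669 -0.0053; -0.0053 0.6432]  K=[0.4679 -0.0840; -0.0850 0.5961; 0.3124 -0.2566]  nu=[4.0340, 4.3084]  x^+=[0.8925, -0.1800, 0.9202]  P^+=[0.1906 -0.0297 0.1189; -0.0297 0.1546 -0.0500; 0.1189 -0.0500 0.6010]
step 4: x^-=[1.1171, -0.3634, 0.9928]  P^-=[0.3415 -0.0927 0.2608; -0.0927 0.3854 -0.1702; 0.2608 -0.1702 0.6807]  S=[0.7455 -0.0077; -0.0077 0.6391]  K=[0.4520 -0.0864; -0.0842 0.5939; 0.3404 -0.2518]  nu=[-5.0316, 1.1678]  x^+=[-1.2582, 0.7541, -1.0141]  P^+=[0.1838 -0.0294 0.1311; -0.0294 0.1540 -0.0516; 0.1311 -0.0516 0.5524]
step 5: x^-=[-1.5388, 0.9864, -1.2301]  P^-=[0.3370 -0.0926 0.2646; -0.0926 0.3846 -0.1676; 0.2646 -0.1676 0.6371]  S=[0.7411 -0.0084; -0.0084 0.6379]  K=[0.4486 -0.0872; -0.0842 0.5935; 0.3470 -0.2441]  nu=[-0.1179, -4.4656]  x^+=[-1.2025, -1.6538, -0.1809]  P^+=[0.1824 -0.0293 0.1345; -0.0293 0.1539 -0.0516; 0.1345 -0.0516 0.5085]

P_post[1,1] = 0.1539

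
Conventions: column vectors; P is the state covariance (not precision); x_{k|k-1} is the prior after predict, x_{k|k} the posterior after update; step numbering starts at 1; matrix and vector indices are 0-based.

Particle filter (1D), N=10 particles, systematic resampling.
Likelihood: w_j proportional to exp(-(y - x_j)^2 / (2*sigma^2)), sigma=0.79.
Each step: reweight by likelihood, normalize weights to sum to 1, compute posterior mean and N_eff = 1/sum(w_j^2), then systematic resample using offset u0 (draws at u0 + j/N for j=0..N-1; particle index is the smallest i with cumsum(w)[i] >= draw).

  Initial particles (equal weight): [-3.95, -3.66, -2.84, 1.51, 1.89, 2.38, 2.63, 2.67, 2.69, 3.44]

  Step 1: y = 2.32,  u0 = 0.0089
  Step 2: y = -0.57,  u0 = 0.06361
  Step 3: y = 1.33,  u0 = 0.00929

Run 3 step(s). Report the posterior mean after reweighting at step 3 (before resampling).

post_mean = 1.6550

step 1: w=[0.0000, 0.0000, 0.0000, 0.1066, 0.1555, 0.1798, 0.1670, 0.1635, 0.1616, 0.0660]  mean=2.4203  Neff=6.5377  idx=[3, 4, 4, 5, 5, 6, 6, 7, 8, 8]
step 2: w=[0.6252, 0.1569, 0.1569, 0.0188, 0.0188, 0.0055, 0.0055, 0.0045, 0.0040, 0.0040]  mean=1.6888  Neff=2.2681  idx=[0, 0, 0, 0, 0, 0, 1, 1, 2, 4]
step 3: w=[0.1134, 0.1134, 0.1134, 0.1134, 0.1134, 0.1134, 0.0905, 0.0905, 0.0905, 0.0481]  mean=1.6550  Neff=9.6119  idx=[0, 0, 1, 2, 3, 4, 5, 6, 7, 8]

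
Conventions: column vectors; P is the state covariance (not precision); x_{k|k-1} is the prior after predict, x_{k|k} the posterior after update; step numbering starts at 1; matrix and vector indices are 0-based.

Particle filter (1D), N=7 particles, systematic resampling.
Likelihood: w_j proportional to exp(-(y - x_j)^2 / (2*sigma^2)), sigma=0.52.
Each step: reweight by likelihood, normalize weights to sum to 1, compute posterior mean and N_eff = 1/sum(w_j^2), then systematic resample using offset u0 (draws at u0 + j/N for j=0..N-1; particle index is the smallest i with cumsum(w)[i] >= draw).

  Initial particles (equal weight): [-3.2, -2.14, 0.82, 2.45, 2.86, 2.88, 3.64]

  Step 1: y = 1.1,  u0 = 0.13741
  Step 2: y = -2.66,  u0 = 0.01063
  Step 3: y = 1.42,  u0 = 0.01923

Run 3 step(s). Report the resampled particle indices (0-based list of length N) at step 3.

step 1: w=[0.0000, 0.0000, 0.9553, 0.0380, 0.0036, 0.0032, 0.0000]  mean=0.8957  Neff=1.0941  idx=[2, 2, 2, 2, 2, 2, 4]
step 2: w=[0.1667, 0.1667, 0.1667, 0.1667, 0.1667, 0.1667, 0.0000]  mean=0.8200  Neff=6.0000  idx=[0, 0, 1, 2, 3, 4, 5]
step 3: w=[0.1429, 0.1429, 0.1429, 0.1429, 0.1429, 0.1429, 0.1429]  mean=0.8200  Neff=7.0000  idx=[0, 1, 2, 3, 4, 5, 6]

resampled_idx = [0, 1, 2, 3, 4, 5, 6]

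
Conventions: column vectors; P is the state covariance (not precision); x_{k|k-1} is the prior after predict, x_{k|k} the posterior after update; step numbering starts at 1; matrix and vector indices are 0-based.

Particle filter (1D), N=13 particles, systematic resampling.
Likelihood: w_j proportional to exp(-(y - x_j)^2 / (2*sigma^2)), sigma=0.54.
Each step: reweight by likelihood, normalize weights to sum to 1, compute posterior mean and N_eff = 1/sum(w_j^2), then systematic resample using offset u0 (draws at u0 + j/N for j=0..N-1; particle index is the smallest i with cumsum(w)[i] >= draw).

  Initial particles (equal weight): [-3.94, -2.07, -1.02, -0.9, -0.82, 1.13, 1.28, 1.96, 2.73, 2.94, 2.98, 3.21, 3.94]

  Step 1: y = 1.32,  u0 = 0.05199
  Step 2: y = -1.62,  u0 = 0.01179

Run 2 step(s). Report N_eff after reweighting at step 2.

N_eff = 7.2179

step 1: w=[0.0000, 0.0000, 0.0000, 0.0001, 0.0002, 0.3777, 0.4007, 0.1991, 0.0133, 0.0045, 0.0036, 0.0009, 0.0000]  mean=1.3926  Neff=2.9146  idx=[5, 5, 5, 5, 5, 6, 6, 6, 6, 6, 7, 7, 7]
step 2: w=[0.1621, 0.1621, 0.1621, 0.1621, 0.1621, 0.0379, 0.0379, 0.0379, 0.0379, 0.0379, 0.0000, 0.0000, 0.0000]  mean=1.1585  Neff=7.2179  idx=[0, 0, 1, 1, 1, 2, 2, 3, 3, 4, 4, 6, 8]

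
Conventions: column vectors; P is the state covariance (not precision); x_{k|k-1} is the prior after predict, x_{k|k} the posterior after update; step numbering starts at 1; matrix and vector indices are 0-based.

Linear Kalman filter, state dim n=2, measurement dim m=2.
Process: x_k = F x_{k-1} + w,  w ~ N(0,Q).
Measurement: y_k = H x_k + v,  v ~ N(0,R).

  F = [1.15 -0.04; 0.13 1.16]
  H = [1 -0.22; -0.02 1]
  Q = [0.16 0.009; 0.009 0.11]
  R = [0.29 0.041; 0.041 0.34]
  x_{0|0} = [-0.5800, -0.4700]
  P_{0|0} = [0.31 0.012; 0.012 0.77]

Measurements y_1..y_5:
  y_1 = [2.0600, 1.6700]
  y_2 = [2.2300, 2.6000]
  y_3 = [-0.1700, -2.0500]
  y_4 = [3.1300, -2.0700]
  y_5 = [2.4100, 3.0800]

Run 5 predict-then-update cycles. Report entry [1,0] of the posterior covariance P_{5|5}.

step 1: x^-=[-0.6482, -0.6206]  P^-=[0.5701 0.0356; 0.0356 1.1550]  S=[0.9004 -0.1888; -0.1888 1.4938]  K=[0.6450 0.0977; -0.0829 0.7622]  nu=[2.5717, 2.2776]  x^+=[1.2330, 0.9023]  P^+=[0.2051 0.0638; 0.0638 0.2570]
step 2: x^-=[1.3818, 1.2070]  P^-=[0.4258 0.1125; 0.1125 0.4786]  S=[0.6894 0.0402; 0.0402 0.8142]  K=[0.5759 0.0993; -0.0237 0.5862]  nu=[1.1137, 1.4207]  x^+=[2.1642, 2.0133]  P^+=[0.1845 0.0610; 0.0610 0.1995]
step 3: x^-=[2.4083, 2.6167]  P^-=[0.3987 0.1084; 0.1084 0.4000]  S=[0.6604 0.0539; 0.0539 0.7359]  K=[0.5599 0.0955; -0.0133 0.5417]  nu=[-2.0026, -4.6186]  x^+=[0.8461, 0.1417]  P^+=[0.1793 0.0590; 0.0590 0.1848]
step 4: x^-=[0.9673, 0.2743]  P^-=[0.3919 0.1056; 0.1056 0.3795]  S=[0.6538 0.0558; 0.0558 0.7154]  K=[0.5559 0.0934; -0.0112 0.5284]  nu=[2.2230, -2.3250]  x^+=[1.9861, -0.9790]  P^+=[0.1778 0.0581; 0.0581 0.1803]
step 5: x^-=[2.3232, -0.8774]  P^-=[0.3901 0.1044; 0.1044 0.3732]  S=[0.6522 0.0560; 0.0560 0.7092]  K=[0.5550 0.0924; -0.0108 0.5241]  nu=[-0.1063, 4.0039]  x^+=[2.6343, 1.2223]  P^+=[0.1774 0.0577; 0.0577 0.1789]

P_post[1,0] = 0.0577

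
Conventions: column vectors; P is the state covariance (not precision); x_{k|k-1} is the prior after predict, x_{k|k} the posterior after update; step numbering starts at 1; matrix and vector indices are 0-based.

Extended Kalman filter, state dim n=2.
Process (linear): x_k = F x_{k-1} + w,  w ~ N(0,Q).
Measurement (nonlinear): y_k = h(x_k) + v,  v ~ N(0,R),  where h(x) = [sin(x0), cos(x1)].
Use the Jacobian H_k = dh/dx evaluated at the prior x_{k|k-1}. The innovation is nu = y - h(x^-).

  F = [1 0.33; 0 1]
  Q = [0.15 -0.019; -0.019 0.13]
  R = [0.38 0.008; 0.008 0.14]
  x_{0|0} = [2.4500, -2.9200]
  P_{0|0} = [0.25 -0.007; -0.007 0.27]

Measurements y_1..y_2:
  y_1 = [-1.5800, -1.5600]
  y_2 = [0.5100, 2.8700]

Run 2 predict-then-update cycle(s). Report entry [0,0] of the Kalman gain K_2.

K[0,0] = 0.6302

step 1: x^-=[1.4864, -2.9200]  P^-=[0.4248 0.0631; 0.0631 0.4000]  H_jac=[0.0843 0.0000; 0.0000 0.2198]  S=[0.3830 0.0092; 0.0092 0.1593]  K=[0.0915 0.0818; 0.0007 0.5518]  nu=[-2.5764, -0.5845]  x^+=[1.2028, -3.2442]  P^+=[0.4204 0.0554; 0.0554 0.3515]
step 2: x^-=[0.1322, -3.2442]  P^-=[0.6452 0.1524; 0.1524 0.4815]  H_jac=[0.9913 0.0000; 0.0000 -0.1025]  S=[1.0140 -0.0075; -0.0075 0.1451]  K=[0.6302 -0.0752; 0.1465 -0.3325]  nu=[0.3782, 3.8647]  x^+=[0.0801, -4.4739]  P^+=[0.2410 0.0535; 0.0535 0.4429]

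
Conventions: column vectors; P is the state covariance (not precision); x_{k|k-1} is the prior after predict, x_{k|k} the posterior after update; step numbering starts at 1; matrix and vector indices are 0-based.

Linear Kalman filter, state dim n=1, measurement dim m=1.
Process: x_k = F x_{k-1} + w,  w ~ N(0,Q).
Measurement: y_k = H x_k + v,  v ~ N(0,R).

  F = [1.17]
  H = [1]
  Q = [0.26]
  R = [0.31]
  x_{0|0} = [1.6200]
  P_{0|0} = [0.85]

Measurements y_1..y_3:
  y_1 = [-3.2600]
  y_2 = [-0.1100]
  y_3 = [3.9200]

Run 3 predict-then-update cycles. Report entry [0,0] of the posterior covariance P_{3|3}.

P_post[0,0] = 0.1971

step 1: x^-=[1.8954]  P^-=[1.4236]  S=[1.7336]  K=[0.8212]  nu=[-5.1554]  x^+=[-2.3381]  P^+=[0.2546]
step 2: x^-=[-2.7356]  P^-=[0.6085]  S=[0.9185]  K=[0.6625]  nu=[2.6256]  x^+=[-0.9962]  P^+=[0.2054]
step 3: x^-=[-1.1655]  P^-=[0.5411]  S=[0.8511]  K=[0.6358]  nu=[5.0855]  x^+=[2.0677]  P^+=[0.1971]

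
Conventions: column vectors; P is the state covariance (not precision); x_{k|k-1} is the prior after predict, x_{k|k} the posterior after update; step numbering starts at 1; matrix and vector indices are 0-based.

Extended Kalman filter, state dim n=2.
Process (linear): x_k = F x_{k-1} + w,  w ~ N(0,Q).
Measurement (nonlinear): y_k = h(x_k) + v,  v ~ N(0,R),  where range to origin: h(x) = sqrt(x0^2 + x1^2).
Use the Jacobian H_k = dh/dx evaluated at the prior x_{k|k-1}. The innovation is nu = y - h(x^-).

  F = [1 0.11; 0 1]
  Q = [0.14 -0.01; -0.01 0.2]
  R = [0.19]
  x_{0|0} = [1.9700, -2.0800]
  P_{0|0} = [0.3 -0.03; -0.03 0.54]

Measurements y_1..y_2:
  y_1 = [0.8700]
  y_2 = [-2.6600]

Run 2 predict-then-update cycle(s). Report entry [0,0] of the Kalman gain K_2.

K[0,0] = 0.5673

step 1: x^-=[1.7412, -2.0800]  P^-=[0.4399 0.0194; 0.0194 0.7400]  H_jac=[0.6419 -0.7668]  S=[0.7873]  K=[0.3398; -0.7049]  nu=[-1.8426]  x^+=[1.1151, -0.7811]  P^+=[0.3490 0.2080; 0.2080 0.3488]
step 2: x^-=[1.0292, -0.7811]  P^-=[0.5390 0.2363; 0.2363 0.5488]  H_jac=[0.7966 -0.6046]  S=[0.5049]  K=[0.5673; -0.2842]  nu=[-3.9520]  x^+=[-1.2129, 0.3420]  P^+=[0.3765 0.3178; 0.3178 0.5080]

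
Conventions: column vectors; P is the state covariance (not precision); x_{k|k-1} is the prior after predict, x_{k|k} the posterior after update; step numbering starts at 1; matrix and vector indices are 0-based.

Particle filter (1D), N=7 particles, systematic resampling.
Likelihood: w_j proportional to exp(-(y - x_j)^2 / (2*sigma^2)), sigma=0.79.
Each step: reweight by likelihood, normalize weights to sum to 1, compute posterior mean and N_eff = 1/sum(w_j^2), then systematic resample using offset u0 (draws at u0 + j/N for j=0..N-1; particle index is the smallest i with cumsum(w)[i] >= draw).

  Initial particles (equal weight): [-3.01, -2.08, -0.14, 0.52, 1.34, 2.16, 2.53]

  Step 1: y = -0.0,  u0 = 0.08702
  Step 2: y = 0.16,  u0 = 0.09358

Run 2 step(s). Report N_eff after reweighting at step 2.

N_eff = 6.5946

step 1: w=[0.0003, 0.0150, 0.4713, 0.3855, 0.1136, 0.0114, 0.0028]  mean=0.2864  Neff=2.6038  idx=[2, 2, 2, 3, 3, 3, 4]
step 2: w=[0.1598, 0.1598, 0.1598, 0.1548, 0.1548, 0.1548, 0.0563]  mean=0.2498  Neff=6.5946  idx=[0, 1, 2, 3, 4, 5, 6]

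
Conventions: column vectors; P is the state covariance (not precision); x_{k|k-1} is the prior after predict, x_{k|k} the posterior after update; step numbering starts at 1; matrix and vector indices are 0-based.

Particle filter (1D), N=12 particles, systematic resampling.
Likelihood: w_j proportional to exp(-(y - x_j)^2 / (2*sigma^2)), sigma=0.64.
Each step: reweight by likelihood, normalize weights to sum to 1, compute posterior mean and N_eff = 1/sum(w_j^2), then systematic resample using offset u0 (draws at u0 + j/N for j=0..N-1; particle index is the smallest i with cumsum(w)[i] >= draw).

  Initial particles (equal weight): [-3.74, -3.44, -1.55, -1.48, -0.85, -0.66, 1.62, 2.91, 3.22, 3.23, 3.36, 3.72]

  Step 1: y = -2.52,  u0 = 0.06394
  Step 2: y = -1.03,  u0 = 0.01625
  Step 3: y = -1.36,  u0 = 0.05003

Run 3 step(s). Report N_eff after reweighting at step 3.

N_eff = 11.8864

step 1: w=[0.1413, 0.3093, 0.2756, 0.2321, 0.0289, 0.0127, 0.0000, 0.0000, 0.0000, 0.0000, 0.0000, 0.0000]  mean=-2.3962  Neff=4.0567  idx=[0, 1, 1, 1, 1, 2, 2, 2, 3, 3, 3, 4]
step 2: w=[0.0000, 0.0002, 0.0002, 0.0002, 0.0002, 0.1316, 0.1316, 0.1316, 0.1429, 0.1429, 0.1429, 0.1759]  mean=-1.3981  Neff=6.9371  idx=[5, 5, 6, 7, 7, 8, 8, 9, 10, 10, 11, 11]
step 3: w=[0.0858, 0.0858, 0.0858, 0.0858, 0.0858, 0.0881, 0.0881, 0.0881, 0.0881, 0.0881, 0.0653, 0.0653]  mean=-1.4278  Neff=11.8864  idx=[0, 1, 2, 3, 4, 5, 6, 7, 8, 9, 10, 11]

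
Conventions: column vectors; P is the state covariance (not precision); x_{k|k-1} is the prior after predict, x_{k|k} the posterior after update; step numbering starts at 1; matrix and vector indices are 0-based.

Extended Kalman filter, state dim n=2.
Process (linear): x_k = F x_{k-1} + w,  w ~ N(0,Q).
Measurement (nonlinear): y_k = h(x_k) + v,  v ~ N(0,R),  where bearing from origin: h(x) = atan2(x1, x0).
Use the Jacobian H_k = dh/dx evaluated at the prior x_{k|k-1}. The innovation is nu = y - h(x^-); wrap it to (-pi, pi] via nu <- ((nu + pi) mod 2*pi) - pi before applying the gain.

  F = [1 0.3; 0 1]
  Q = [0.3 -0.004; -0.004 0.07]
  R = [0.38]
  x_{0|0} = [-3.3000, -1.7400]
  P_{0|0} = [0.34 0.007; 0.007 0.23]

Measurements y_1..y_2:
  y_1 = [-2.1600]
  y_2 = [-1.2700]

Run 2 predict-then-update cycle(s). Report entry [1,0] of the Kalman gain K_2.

K[1,0] = -0.1458

step 1: x^-=[-3.8220, -1.7400]  P^-=[0.6649 0.0720; 0.0720 0.3000]  H_jac=[0.0987 -0.2167]  S=[0.3975]  K=[0.1258; -0.1457]  nu=[0.5544]  x^+=[-3.7523, -1.8208]  P^+=[0.6586 0.0793; 0.0793 0.2916]
step 2: x^-=[-4.2985, -1.8208]  P^-=[1.0324 0.1628; 0.1628 0.3616]  H_jac=[0.0836 -0.1972]  S=[0.3959]  K=[0.1368; -0.1458]  nu=[1.4709]  x^+=[-4.0973, -2.0352]  P^+=[1.0250 0.1706; 0.1706 0.3531]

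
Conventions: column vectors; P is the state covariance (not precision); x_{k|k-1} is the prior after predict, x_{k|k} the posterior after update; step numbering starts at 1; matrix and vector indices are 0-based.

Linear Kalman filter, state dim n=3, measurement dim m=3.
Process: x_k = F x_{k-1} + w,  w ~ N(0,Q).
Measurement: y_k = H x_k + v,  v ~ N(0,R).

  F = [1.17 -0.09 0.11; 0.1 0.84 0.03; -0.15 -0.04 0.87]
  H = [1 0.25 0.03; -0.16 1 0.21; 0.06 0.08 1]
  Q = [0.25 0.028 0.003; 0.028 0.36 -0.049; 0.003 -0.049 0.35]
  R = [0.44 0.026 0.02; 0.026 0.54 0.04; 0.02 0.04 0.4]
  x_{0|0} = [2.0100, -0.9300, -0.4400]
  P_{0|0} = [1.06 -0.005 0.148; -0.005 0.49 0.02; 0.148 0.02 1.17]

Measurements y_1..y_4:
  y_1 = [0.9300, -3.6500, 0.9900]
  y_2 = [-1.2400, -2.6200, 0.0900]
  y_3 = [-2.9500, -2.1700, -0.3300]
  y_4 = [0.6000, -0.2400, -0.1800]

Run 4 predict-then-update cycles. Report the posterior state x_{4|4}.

x_post = [0.0129, -1.0139, 0.0558]

step 1: x^-=[2.3870, -0.5934, -0.6471]  P^-=[1.7579 0.1226 0.0774; 0.1226 0.7185 -0.0234; 0.0774 -0.0234 1.2201]  S=[2.3095 0.0637 0.2598; 0.0637 1.3030 0.3074; 0.2598 0.3074 1.6378]  K=[0.7771 -0.1527 0.0231; 0.1264 0.5495 -0.0979; -0.0378 -0.0068 0.7540]  nu=[-1.2892, -2.5388, 1.5414]  x^+=[1.8085, -2.3022, 0.5811]  P^+=[0.3401 -0.0067 -0.0012; -0.0067 0.3031 -0.0385; -0.0012 -0.0385 0.3037]
step 2: x^-=[2.3871, -1.7356, 0.3264]  P^-=[0.7235 0.0359 -0.0243; 0.0359 0.5745 -0.0837; -0.0243 -0.0837 0.5909]  S=[1.2152 0.0801 0.0505; 0.0801 1.1141 0.1233; 0.0505 0.1233 0.9812]  K=[0.6099 -0.1208 0.0061; 0.1172 0.4979 -0.1048; -0.0460 -0.0232 0.5992]  nu=[-3.2030, -0.5710, -0.2407]  x^+=[0.5011, -2.3700, 0.3428]  P^+=[0.2668 -0.0052 -0.0058; -0.0052 0.2756 -0.0414; -0.0058 -0.0414 0.2415]
step 3: x^-=[0.8373, -1.9304, 0.3179]  P^-=[0.6208 0.0301 -0.0219; 0.0301 0.5543 -0.0860; -0.0219 -0.0860 0.5436]  S=[1.1084 0.0860 0.0439; 0.0860 1.0899 0.1098; 0.0439 0.1098 0.9332]  K=[0.5749 -0.1136 0.0054; 0.1161 0.4891 -0.1056; -0.0454 -0.0256 0.5788]  nu=[-3.3142, -0.1724, -0.5437]  x^+=[-1.0514, -2.3420, 0.1579]  P^+=[0.2515 -0.0048 -0.0056; -0.0048 0.2709 -0.0418; -0.0056 -0.0418 0.2333]
step 4: x^-=[-1.0020, -2.0677, 0.3888]  P^-=[0.5997 0.0290 -0.0198; 0.0290 0.5509 -0.0861; -0.0198 -0.0861 0.5370]  S=[1.0866 0.0879 0.0443; 0.0879 1.0858 0.1078; 0.0443 0.1078 0.9268]  K=[0.5668 -0.1119 0.0059; 0.1160 0.4876 -0.1057; -0.0446 -0.0261 0.5758]  nu=[2.1073, 1.5857, -0.3433]  x^+=[0.0129, -1.0139, 0.0558]  P^+=[0.2479 -0.0047 -0.0053; -0.0047 0.2701 -0.0418; -0.0053 -0.0418 0.2321]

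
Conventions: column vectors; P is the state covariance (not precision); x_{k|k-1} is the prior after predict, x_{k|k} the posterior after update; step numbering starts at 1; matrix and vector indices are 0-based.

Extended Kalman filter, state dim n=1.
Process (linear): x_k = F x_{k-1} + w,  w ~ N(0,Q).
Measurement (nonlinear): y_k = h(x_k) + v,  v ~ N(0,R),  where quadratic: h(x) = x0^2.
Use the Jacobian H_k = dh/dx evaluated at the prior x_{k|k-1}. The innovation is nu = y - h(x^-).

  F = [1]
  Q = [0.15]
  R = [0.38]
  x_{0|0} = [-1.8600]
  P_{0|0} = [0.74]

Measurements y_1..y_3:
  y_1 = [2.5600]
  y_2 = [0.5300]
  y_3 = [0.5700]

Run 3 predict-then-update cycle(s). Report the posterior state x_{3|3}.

step 1: x^-=[-1.8600]  P^-=[0.8900]  H_jac=[-3.7200]  S=[12.6962]  K=[-0.2608]  nu=[-0.8996]  x^+=[-1.6254]  P^+=[0.0266]
step 2: x^-=[-1.6254]  P^-=[0.1766]  H_jac=[-3.2508]  S=[2.2467]  K=[-0.2556]  nu=[-2.1120]  x^+=[-1.0856]  P^+=[0.0299]
step 3: x^-=[-1.0856]  P^-=[0.1799]  H_jac=[-2.1712]  S=[1.2280]  K=[-0.3180]  nu=[-0.6086]  x^+=[-0.8921]  P^+=[0.0557]

x_post = [-0.8921]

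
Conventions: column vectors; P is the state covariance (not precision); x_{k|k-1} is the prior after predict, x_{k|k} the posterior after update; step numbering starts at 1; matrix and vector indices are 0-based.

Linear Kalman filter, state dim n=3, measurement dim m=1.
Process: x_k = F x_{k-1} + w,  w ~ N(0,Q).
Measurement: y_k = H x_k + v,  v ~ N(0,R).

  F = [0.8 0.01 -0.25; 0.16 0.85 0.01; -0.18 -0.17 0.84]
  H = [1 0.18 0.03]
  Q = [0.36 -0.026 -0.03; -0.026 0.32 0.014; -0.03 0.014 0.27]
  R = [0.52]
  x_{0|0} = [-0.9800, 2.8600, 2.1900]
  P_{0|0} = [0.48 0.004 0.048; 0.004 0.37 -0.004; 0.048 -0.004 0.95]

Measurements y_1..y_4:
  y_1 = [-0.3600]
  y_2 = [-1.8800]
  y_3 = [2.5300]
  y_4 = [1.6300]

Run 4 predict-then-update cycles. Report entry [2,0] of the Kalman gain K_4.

step 1: x^-=[-1.3029, 2.2961, 1.5298]  P^-=[0.7075 0.0383 -0.2656; 0.0382 0.6009 -0.0425; -0.2656 -0.0425 0.9534]  S=[1.2452]  K=[0.5673; 0.1166; -0.1965]  nu=[0.4837]  x^+=[-1.0285, 2.3525, 1.4348]  P^+=[0.3067 -0.0441 -0.1268; -0.0441 0.5840 -0.0140; -0.1268 -0.0140 0.9054]
step 2: x^-=[-1.1580, 1.8494, 0.9904]  P^-=[0.6630 -0.0071 -0.3508; -0.0071 0.7372 -0.0905; -0.3508 -0.0905 0.9753]  S=[1.1832]  K=[0.5504; 0.1039; -0.2855]  nu=[-1.0846]  x^+=[-1.7549, 1.7367, 1.3001]  P^+=[0.3046 -0.0747 -0.1649; -0.0747 0.7245 -0.0554; -0.1649 -0.0554 0.8788]
step 3: x^-=[-1.7116, 1.2084, 1.1128]  P^-=[0.6750 -0.0169 -0.3704; -0.0169 0.8295 -0.1399; -0.3704 -0.1399 0.9820]  S=[1.1929]  K=[0.5540; 0.1074; -0.3069]  nu=[3.9907]  x^+=[0.4991, 1.6372, -0.1120]  P^+=[0.3089 -0.0879 -0.1676; -0.0879 0.8157 -0.1006; -0.1676 -0.1006 0.8696]
step 4: x^-=[0.4436, 1.4703, -0.4623]  P^-=[0.6783 -0.0149 -0.3716; -0.0149 0.8912 -0.1835; -0.3716 -0.1835 0.9912]  S=[1.1984]  K=[0.5544; 0.1168; -0.3129]  nu=[0.9356]  x^+=[0.9624, 1.5796, -0.7550]  P^+=[0.3099 -0.0925 -0.1638; -0.0925 0.8748 -0.1397; -0.1638 -0.1397 0.8739]

K[2,0] = -0.3129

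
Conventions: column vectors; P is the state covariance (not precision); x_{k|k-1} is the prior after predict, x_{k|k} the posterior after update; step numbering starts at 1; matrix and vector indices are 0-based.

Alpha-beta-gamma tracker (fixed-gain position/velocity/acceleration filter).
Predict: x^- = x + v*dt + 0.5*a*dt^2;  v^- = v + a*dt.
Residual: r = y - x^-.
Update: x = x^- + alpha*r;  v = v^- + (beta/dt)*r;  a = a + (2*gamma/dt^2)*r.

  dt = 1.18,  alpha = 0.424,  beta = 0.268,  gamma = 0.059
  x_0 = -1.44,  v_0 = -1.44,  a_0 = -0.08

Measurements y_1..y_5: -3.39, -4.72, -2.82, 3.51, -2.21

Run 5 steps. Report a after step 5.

step 1: x_pred=-3.1949  r=-0.1951  x^+=-3.2776  v^+=-1.5787  a^+=-0.0965
step 2: x_pred=-5.2077  r=0.4877  x^+=-5.0009  v^+=-1.5819  a^+=-0.0552
step 3: x_pred=-6.9059  r=4.0859  x^+=-5.1735  v^+=-0.7190  a^+=0.2911
step 4: x_pred=-5.8193  r=9.3293  x^+=-1.8637  v^+=1.7433  a^+=1.0817
step 5: x_pred=0.9465  r=-3.1565  x^+=-0.3919  v^+=2.3028  a^+=0.8142

a_post = 0.8142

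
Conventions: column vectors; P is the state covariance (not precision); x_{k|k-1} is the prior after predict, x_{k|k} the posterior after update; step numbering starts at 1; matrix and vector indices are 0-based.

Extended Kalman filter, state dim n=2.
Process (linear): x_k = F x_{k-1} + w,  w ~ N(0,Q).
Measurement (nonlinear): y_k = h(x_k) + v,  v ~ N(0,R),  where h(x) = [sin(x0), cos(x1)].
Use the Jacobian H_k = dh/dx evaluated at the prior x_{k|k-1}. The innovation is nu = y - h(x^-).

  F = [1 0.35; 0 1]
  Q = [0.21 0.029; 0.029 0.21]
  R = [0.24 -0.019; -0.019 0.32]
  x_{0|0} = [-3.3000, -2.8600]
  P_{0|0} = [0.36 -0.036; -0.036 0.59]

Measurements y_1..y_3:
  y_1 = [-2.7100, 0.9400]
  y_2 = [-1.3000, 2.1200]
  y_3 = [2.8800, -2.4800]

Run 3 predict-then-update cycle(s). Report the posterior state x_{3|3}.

x_post = [1.8594, 1.5438]

step 1: x^-=[-4.3010, -2.8600]  P^-=[0.6171 0.1995; 0.1995 0.8000]  H_jac=[-0.3999 0.0000; 0.0000 0.2779]  S=[0.3387 -0.0412; -0.0412 0.3818]  K=[-0.7204 0.0675; -0.1670 0.5643]  nu=[-3.6266, 1.9006]  x^+=[-1.5601, -1.1820]  P^+=[0.4356 0.1270; 0.1270 0.6612]
step 2: x^-=[-1.9738, -1.1820]  P^-=[0.8155 0.3874; 0.3874 0.8712]  H_jac=[-0.3922 0.0000; 0.0000 0.9254]  S=[0.3654 -0.1596; -0.1596 1.0660]  K=[-0.7793 0.2196; -0.0915 0.7426]  nu=[-0.3801, 1.7409]  x^+=[-1.2952, 0.1455]  P^+=[0.4875 0.0920; 0.0920 0.2587]
step 3: x^-=[-1.2443, 0.1455]  P^-=[0.7936 0.2115; 0.2115 0.4687]  H_jac=[0.3207 0.0000; 0.0000 -0.1450]  S=[0.3216 -0.0288; -0.0288 0.3299]  K=[0.7892 -0.0240; 0.1939 -0.1891]  nu=[3.8272, -3.4694]  x^+=[1.8594, 1.5438]  P^+=[0.5919 0.1563; 0.1563 0.4427]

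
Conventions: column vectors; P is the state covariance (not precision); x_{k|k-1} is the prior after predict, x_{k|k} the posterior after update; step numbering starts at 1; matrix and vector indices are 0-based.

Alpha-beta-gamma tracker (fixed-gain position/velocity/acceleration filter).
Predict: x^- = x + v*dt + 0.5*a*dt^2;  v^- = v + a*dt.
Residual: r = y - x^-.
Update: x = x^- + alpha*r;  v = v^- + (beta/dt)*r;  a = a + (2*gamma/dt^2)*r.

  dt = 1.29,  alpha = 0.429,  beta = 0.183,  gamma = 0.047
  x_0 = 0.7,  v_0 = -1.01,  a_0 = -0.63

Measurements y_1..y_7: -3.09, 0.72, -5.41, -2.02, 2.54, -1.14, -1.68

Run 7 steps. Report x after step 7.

step 1: x_pred=-1.1271  r=-1.9629  x^+=-1.9692  v^+=-2.1012  a^+=-0.7409
step 2: x_pred=-5.2961  r=6.0161  x^+=-2.7152  v^+=-2.2034  a^+=-0.4010
step 3: x_pred=-5.8913  r=0.4813  x^+=-5.6848  v^+=-2.6525  a^+=-0.3739
step 4: x_pred=-9.4176  r=7.3976  x^+=-6.2441  v^+=-2.0854  a^+=0.0440
step 5: x_pred=-8.8975  r=11.4375  x^+=-3.9908  v^+=-0.4060  a^+=0.6901
step 6: x_pred=-3.9404  r=2.8004  x^+=-2.7390  v^+=0.8814  a^+=0.8483
step 7: x_pred=-0.8962  r=-0.7838  x^+=-1.2324  v^+=1.8645  a^+=0.8040

x_post = -1.2324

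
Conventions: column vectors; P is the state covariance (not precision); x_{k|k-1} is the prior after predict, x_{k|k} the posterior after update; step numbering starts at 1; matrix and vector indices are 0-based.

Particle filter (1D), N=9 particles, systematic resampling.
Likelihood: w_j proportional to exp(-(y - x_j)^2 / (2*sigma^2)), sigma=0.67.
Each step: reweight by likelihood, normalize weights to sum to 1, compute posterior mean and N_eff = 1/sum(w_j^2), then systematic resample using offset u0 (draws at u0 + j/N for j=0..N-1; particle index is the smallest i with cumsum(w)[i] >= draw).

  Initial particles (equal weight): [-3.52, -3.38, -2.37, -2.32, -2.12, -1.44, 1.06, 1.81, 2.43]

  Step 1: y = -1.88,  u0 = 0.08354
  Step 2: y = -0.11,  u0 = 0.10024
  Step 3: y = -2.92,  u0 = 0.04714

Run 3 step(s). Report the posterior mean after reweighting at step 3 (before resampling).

step 1: w=[0.0145, 0.0237, 0.2220, 0.2338, 0.2721, 0.2338, 0.0000, 0.0000, 0.0000]  mean=-2.1133  Neff=4.2833  idx=[2, 2, 3, 3, 4, 4, 4, 5, 5]
step 2: w=[0.0103, 0.0103, 0.0132, 0.0132, 0.0339, 0.0339, 0.0339, 0.4256, 0.4256]  mean=-1.5517  Neff=2.7306  idx=[5, 7, 7, 7, 7, 8, 8, 8, 8]
step 3: w=[0.4128, 0.0734, 0.0734, 0.0734, 0.0734, 0.0734, 0.0734, 0.0734, 0.0734]  mean=-1.7207  Neff=4.6843  idx=[0, 0, 0, 0, 2, 3, 5, 6, 8]

post_mean = -1.7207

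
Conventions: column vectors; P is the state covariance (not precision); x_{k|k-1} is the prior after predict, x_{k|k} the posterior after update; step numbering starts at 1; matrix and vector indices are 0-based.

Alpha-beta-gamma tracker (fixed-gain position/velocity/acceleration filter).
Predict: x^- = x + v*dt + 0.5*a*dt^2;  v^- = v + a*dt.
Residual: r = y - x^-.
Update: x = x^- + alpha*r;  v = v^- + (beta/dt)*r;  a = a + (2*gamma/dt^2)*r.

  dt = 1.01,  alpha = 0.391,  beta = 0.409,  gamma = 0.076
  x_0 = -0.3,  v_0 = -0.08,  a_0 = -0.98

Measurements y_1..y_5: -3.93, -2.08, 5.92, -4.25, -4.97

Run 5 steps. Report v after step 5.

step 1: x_pred=-0.8806  r=-3.0494  x^+=-2.0729  v^+=-2.3046  a^+=-1.4344
step 2: x_pred=-5.1322  r=3.0522  x^+=-3.9388  v^+=-2.5173  a^+=-0.9796
step 3: x_pred=-6.9810  r=12.9010  x^+=-1.9367  v^+=1.7175  a^+=0.9427
step 4: x_pred=0.2789  r=-4.5289  x^+=-1.4919  v^+=0.8357  a^+=0.2679
step 5: x_pred=-0.5112  r=-4.4588  x^+=-2.2546  v^+=-0.6993  a^+=-0.3965

v_post = -0.6993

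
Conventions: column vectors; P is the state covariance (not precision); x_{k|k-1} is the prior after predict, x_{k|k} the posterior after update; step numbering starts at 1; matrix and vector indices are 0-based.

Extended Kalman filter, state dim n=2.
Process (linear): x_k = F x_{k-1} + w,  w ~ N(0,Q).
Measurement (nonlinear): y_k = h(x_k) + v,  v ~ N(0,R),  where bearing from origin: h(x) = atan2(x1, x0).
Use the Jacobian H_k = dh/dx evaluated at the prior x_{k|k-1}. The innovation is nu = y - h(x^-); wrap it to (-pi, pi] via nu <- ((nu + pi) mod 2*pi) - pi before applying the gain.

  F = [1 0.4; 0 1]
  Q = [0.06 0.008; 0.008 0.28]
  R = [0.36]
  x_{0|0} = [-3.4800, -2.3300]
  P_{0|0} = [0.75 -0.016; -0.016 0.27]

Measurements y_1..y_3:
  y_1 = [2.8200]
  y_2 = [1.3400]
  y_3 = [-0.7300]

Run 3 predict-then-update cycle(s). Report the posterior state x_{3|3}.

step 1: x^-=[-4.4120, -2.3300]  P^-=[0.8404 0.1000; 0.1000 0.5500]  H_jac=[0.0936 -0.1772]  S=[0.3813]  K=[0.1598; -0.2311]  nu=[-0.8075]  x^+=[-4.5410, -2.1434]  P^+=[0.8307 0.1141; 0.1141 0.5296]
step 2: x^-=[-5.3984, -2.1434]  P^-=[1.0667 0.3339; 0.3339 0.8096]  H_jac=[0.0635 -0.1600]  S=[0.3782]  K=[0.0379; -0.2864]  nu=[-2.1795]  x^+=[-5.4810, -1.5191]  P^+=[1.0661 0.3380; 0.3380 0.7786]
step 3: x^-=[-6.0886, -1.5191]  P^-=[1.5211 0.6575; 0.6575 1.0586]  H_jac=[0.0386 -0.1546]  S=[0.3797]  K=[-0.1132; -0.3642]  nu=[2.1671]  x^+=[-6.3339, -2.3085]  P^+=[1.5163 0.6418; 0.6418 1.0082]

x_post = [-6.3339, -2.3085]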